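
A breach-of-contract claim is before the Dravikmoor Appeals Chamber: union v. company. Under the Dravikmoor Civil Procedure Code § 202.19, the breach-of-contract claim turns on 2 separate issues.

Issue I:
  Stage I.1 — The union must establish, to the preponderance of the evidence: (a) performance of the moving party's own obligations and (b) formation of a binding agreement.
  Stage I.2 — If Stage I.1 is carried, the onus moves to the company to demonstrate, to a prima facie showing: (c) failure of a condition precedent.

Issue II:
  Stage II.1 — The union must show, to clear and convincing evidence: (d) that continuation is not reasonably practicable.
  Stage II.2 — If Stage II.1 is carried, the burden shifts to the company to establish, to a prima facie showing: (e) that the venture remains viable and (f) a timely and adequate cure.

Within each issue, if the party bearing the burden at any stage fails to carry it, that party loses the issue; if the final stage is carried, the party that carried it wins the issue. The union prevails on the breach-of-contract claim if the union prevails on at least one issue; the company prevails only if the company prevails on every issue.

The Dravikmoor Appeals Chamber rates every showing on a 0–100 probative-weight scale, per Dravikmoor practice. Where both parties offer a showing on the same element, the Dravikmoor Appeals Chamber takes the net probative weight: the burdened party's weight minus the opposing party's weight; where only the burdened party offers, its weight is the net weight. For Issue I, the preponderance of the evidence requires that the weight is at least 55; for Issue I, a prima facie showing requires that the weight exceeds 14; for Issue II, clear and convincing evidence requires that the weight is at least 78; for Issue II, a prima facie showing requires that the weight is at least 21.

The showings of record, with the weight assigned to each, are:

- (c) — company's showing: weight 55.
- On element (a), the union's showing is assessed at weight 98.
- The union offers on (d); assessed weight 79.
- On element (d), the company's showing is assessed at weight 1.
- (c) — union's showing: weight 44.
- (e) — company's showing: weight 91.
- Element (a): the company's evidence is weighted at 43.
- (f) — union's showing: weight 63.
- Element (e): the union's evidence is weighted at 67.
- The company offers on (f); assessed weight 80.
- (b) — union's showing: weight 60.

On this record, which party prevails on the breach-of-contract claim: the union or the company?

— Issue I —
Stage I.1 (union, the preponderance of the evidence, weight is at least 55): (a) net 98−43=55 ≥ 55 — meets; (b) 60 ≥ 55 — meets.
  All elements met. The burden passes to the company.
Stage I.2 (company, a prima facie showing, weight exceeds 14): (c) net 55−44=11 ≤ 14 — fails.
  Stage I.2 not carried; the company fails its burden.
The union prevails on this issue.
— Issue II —
Stage II.1 (union, clear and convincing evidence, weight is at least 78): (d) net 79−1=78 ≥ 78 — meets.
  All elements met. The burden passes to the company.
Stage II.2 (company, a prima facie showing, weight is at least 21): (e) net 91−67=24 ≥ 21 — meets; (f) net 80−63=17 < 21 — fails.
  Not every element is met, so the company fails to carry Stage II.2.
So the union prevails on this issue.
Per-issue: Issue I → union; Issue II → union. The union must prevail on at least one issue; overall, the union prevails.

union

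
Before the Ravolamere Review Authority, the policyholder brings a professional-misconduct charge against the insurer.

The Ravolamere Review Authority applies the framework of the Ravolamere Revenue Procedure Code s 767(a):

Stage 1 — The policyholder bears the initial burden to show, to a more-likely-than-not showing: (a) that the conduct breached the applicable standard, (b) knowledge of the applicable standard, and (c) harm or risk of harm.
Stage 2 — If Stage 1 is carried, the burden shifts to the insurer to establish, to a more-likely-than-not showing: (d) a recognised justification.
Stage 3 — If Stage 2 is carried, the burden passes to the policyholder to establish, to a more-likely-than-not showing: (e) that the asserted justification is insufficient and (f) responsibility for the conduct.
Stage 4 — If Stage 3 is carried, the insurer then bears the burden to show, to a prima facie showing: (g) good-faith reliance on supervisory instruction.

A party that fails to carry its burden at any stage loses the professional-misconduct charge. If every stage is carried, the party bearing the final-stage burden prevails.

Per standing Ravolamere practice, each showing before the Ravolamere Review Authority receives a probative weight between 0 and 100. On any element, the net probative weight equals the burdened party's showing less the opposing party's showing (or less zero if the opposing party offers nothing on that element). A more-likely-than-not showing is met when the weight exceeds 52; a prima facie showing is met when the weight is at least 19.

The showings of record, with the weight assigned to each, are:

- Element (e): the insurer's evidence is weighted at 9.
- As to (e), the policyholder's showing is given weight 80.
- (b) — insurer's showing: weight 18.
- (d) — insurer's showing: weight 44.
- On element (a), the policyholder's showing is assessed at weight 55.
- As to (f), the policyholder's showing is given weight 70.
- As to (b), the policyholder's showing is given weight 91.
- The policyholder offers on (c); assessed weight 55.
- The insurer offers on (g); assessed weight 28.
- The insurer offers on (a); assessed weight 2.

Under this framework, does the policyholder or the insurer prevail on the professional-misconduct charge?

policyholder

At Stage 1 the policyholder must meet a more-likely-than-not showing (weight exceeds 52): on (a) the weight is 55 less the opposing 2 gives net 53, which does exceed 52, so (a) meets the standard; on (b) the weight is 91 less the opposing 18 gives net 73, > 52, so (b) meets the standard; on (c) the weight is 55, > 52, so (c) meets the standard.
  Stage 1 carried; the burden shifts to the insurer.
At Stage 2 the insurer must meet a more-likely-than-not showing (weight exceeds 52): on (d) the weight is 44, which does not exceed 52, so (d) does not meet the standard.
  Stage 2 not carried; the insurer fails its burden.
So the policyholder prevails.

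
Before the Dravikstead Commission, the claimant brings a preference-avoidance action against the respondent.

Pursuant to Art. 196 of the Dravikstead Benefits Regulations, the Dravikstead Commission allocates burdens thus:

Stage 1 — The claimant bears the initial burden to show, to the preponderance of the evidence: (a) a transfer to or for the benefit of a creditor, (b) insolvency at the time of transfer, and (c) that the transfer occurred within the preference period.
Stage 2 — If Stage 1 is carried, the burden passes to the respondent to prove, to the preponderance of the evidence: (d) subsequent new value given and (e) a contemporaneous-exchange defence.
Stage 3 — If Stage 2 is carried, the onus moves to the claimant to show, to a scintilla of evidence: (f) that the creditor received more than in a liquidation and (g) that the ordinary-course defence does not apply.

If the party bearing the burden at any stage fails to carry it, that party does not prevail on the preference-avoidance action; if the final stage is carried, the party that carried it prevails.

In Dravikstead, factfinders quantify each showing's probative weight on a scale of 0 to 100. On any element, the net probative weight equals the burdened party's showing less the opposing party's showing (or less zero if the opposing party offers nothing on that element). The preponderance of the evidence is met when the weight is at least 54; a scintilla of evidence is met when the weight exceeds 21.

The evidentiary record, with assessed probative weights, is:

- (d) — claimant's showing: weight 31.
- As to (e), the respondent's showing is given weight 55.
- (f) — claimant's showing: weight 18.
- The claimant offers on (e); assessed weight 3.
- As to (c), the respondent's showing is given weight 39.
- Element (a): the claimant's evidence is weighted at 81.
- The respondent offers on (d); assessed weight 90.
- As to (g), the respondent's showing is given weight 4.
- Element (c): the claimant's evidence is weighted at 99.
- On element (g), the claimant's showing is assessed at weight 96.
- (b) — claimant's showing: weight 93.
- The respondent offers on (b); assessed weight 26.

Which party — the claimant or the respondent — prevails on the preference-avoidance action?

Stage 1 (claimant, the preponderance of the evidence, weight is at least 54): (a) 81 ≥ 54 — meets; (b) net 93−26=67 ≥ 54 — meets; (c) net 99−39=60 ≥ 54 — meets.
  All elements met. The burden passes to the respondent.
Stage 2 (respondent, the preponderance of the evidence, weight is at least 54): (d) net 90−31=59 ≥ 54 — meets; (e) net 55−3=52 < 54 — fails.
  The respondent does not carry Stage 2.
The analysis ends at Stage 2; the claimant prevails.

claimant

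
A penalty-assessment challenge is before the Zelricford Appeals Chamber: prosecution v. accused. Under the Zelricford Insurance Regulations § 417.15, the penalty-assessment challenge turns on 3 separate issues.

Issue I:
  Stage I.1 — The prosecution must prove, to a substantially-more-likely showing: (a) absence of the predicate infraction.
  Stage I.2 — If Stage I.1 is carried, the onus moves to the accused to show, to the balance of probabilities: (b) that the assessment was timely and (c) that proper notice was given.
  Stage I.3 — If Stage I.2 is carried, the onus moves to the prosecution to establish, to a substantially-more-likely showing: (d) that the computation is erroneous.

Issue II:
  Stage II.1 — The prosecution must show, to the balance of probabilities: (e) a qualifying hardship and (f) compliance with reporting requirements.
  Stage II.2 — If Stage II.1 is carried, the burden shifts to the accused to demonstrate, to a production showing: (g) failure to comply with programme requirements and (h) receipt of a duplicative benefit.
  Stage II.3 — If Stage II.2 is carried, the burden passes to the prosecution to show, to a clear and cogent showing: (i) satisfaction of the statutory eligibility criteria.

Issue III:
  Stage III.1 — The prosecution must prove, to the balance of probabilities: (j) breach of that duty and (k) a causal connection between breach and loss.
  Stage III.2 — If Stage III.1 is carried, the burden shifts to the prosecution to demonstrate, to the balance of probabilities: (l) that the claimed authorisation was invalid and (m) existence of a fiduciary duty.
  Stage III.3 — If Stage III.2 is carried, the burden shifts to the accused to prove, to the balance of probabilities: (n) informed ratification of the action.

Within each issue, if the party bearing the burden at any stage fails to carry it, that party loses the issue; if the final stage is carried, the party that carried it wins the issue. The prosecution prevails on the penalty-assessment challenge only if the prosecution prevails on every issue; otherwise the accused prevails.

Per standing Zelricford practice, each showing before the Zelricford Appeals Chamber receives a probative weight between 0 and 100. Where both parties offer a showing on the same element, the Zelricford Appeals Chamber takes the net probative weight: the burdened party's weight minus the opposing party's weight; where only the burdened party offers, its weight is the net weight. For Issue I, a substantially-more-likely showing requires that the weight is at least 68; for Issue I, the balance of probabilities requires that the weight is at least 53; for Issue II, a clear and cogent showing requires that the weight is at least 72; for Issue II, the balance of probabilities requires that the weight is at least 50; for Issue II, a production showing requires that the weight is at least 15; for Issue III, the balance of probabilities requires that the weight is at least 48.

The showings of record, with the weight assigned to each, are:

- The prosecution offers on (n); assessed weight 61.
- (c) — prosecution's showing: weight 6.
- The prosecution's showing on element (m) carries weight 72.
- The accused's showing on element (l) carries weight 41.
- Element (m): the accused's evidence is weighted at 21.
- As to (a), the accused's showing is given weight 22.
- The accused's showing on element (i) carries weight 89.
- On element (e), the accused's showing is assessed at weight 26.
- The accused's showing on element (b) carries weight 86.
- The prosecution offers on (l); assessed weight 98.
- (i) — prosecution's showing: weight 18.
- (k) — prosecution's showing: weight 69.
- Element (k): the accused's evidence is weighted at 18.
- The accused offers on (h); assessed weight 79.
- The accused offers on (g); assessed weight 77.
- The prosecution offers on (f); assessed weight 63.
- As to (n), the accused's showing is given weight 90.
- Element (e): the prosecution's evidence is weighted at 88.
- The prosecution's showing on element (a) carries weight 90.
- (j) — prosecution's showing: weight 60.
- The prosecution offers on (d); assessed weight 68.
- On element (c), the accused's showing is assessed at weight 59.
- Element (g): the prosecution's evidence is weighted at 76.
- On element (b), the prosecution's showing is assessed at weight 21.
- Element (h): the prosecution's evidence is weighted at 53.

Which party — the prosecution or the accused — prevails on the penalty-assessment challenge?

prosecution

— Issue I —
Stage I.1 (prosecution, a substantially-more-likely showing, weight is at least 68): (a) net 90−22=68 ≥ 68 — meets.
  Stage I.1 carried; the burden shifts to the accused.
Stage I.2 (accused, the balance of probabilities, weight is at least 53): (b) net 86−21=65 ≥ 53 — meets; (c) net 59−6=53 ≥ 53 — meets.
  Stage I.2 carried; the burden shifts to the prosecution.
Stage I.3 (prosecution, a substantially-more-likely showing, weight is at least 68): (d) 68 ≥ 68 — meets.
  Stage I.3 carried; the final stage is satisfied.
Every stage carried; the prosecution prevails on this issue.
— Issue II —
Stage II.1 (prosecution, the balance of probabilities, weight is at least 50): (e) net 88−26=62 ≥ 50 — meets; (f) 63 ≥ 50 — meets.
  All elements met. The burden passes to the accused.
Stage II.2 (accused, a production showing, weight is at least 15): (g) net 77−76=1 < 15 — fails; (h) net 79−53=26 ≥ 15 — meets.
  Stage II.2 not carried; the accused fails its burden.
The analysis ends at Stage II.2; the prosecution prevails on this issue.
— Issue III —
Stage III.1 — burden on prosecution; standard: the balance of probabilities (weight is at least 48).
    (j): 60 ≥ 48 [met]
    (k): 69 − 18 = 51 ≥ 48 [met]
  Stage III.1 is satisfied; the prosecution continues to bear the burden.
Stage III.2 — burden on prosecution; standard: the balance of probabilities (weight is at least 48).
    (l): 98 − 41 = 57 ≥ 48 [met]
    (m): 72 − 21 = 51 ≥ 48 [met]
  The prosecution carries Stage III.2; the accused now bears the burden.
Stage III.3 — burden on accused; standard: the balance of probabilities (weight is at least 48).
    (n): 90 − 61 = 29 < 48 [not met]
  The accused does not carry Stage III.3.
The prosecution prevails on this issue.
Per-issue: Issue I → prosecution; Issue II → prosecution; Issue III → prosecution. The prosecution must prevail on every issue; overall, the prosecution prevails.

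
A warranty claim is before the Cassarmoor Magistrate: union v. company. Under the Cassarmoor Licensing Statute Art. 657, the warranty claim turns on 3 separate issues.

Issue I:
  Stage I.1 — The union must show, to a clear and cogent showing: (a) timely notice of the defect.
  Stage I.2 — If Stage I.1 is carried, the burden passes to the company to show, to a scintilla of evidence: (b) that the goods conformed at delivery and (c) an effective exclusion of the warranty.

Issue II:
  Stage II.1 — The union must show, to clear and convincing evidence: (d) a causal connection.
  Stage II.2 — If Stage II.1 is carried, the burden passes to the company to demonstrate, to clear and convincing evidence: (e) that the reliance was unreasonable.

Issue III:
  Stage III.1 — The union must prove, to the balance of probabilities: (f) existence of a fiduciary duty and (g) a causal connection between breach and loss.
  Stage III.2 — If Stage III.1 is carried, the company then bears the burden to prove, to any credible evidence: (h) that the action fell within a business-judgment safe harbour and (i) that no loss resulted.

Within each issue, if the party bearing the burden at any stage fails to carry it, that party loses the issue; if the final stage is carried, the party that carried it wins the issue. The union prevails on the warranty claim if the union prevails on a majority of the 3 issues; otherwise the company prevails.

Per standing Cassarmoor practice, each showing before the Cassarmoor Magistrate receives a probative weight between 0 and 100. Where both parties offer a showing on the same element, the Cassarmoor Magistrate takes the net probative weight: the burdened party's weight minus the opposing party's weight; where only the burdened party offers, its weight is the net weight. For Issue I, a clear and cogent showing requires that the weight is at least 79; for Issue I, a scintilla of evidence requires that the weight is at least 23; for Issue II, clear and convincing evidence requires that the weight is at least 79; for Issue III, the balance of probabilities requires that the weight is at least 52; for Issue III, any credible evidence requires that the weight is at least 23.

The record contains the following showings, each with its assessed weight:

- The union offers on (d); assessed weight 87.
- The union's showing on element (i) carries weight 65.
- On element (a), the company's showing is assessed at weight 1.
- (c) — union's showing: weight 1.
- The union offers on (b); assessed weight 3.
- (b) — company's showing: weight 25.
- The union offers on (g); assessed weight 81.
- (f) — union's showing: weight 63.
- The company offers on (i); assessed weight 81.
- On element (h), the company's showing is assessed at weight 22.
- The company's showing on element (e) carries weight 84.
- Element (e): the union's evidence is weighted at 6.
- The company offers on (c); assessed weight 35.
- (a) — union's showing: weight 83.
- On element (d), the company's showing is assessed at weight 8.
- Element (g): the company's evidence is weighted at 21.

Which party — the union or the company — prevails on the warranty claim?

union

— Issue I —
Stage I.1 (union, a clear and cogent showing, weight is at least 79): (a) net 83−1=82 ≥ 79 — meets.
  Stage I.1 is satisfied; the onus moves to the company.
Stage I.2 (company, a scintilla of evidence, weight is at least 23): (b) net 25−3=22 < 23 — fails; (c) net 35−1=34 ≥ 23 — meets.
  Not every element is met, so the company fails to carry Stage I.2.
So the union prevails on this issue.
— Issue II —
Stage II.1 (union, clear and convincing evidence, weight is at least 79): (d) net 87−8=79 ≥ 79 — meets.
  All elements met. The burden passes to the company.
Stage II.2 (company, clear and convincing evidence, weight is at least 79): (e) net 84−6=78 < 79 — fails.
  Stage II.2 not carried; the company fails its burden.
The analysis ends at Stage II.2; the union prevails on this issue.
— Issue III —
Stage III.1 — burden on union; standard: the balance of probabilities (weight is at least 52).
    (f): 63 ≥ 52 [met]
    (g): 81 − 21 = 60 ≥ 52 [met]
  All elements met. The burden passes to the company.
Stage III.2 — burden on company; standard: any credible evidence (weight is at least 23).
    (h): 22 < 23 [not met]
    (i): 81 − 65 = 16 < 23 [not met]
  Not every element is met, so the company fails to carry Stage III.2.
The union prevails on this issue.
Per-issue: Issue I → union; Issue II → union; Issue III → union. The union must prevail on a majority of issues; overall, the union prevails.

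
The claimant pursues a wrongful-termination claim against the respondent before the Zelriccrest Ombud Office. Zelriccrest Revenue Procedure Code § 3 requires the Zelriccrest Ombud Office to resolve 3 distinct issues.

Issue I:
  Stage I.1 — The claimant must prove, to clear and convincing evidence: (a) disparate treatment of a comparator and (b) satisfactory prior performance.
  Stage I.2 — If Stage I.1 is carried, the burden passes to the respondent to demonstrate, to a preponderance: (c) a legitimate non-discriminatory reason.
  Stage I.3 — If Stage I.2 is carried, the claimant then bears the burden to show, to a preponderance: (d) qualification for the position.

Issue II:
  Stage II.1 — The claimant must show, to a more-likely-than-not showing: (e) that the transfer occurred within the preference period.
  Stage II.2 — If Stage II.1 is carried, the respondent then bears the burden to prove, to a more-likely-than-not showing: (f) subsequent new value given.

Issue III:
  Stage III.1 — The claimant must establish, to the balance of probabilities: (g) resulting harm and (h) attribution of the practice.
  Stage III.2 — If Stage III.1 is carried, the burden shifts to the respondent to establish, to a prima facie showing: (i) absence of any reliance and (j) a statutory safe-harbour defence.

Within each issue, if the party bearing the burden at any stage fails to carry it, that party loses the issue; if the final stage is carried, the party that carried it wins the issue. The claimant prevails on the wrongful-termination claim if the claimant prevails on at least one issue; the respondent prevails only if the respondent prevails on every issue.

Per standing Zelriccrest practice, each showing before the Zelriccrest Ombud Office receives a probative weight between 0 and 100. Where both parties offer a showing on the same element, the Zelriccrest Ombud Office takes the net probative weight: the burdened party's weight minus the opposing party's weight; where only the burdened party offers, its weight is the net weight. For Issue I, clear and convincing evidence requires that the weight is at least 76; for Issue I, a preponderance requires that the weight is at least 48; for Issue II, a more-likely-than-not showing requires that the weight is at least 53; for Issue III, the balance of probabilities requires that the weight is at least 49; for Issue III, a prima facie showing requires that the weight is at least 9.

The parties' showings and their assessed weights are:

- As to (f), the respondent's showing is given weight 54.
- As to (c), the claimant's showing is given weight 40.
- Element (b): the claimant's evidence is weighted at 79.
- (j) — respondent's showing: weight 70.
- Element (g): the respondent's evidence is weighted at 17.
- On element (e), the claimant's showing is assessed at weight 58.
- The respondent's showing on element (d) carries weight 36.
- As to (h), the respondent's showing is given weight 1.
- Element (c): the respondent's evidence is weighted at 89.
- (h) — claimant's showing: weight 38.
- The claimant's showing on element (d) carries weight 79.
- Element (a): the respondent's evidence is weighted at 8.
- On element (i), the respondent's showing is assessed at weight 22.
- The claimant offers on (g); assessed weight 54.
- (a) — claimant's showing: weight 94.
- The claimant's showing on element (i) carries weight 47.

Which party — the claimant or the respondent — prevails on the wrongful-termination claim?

respondent

— Issue I —
Stage I.1 (claimant, clear and convincing evidence, weight is at least 76): (a) net 94−8=86 ≥ 76 — meets; (b) 79 ≥ 76 — meets.
  Stage I.1 is satisfied; the onus moves to the respondent.
Stage I.2 (respondent, a preponderance, weight is at least 48): (c) net 89−40=49 ≥ 48 — meets.
  The respondent carries Stage I.2; the claimant now bears the burden.
Stage I.3 (claimant, a preponderance, weight is at least 48): (d) net 79−36=43 < 48 — fails.
  Not every element is met, so the claimant fails to carry Stage I.3.
The analysis ends at Stage I.3; the respondent prevails on this issue.
— Issue II —
Stage II.1 (claimant, a more-likely-than-not showing, weight is at least 53): (e) 58 ≥ 53 — meets.
  The claimant carries Stage II.1; the respondent now bears the burden.
Stage II.2 (respondent, a more-likely-than-not showing, weight is at least 53): (f) 54 ≥ 53 — meets.
  The respondent carries the last stage.
All stages carried — the respondent prevails on this issue.
— Issue III —
At Stage III.1 the claimant must meet the balance of probabilities (weight is at least 49): on (g) the weight is 54 less the opposing 17 gives net 37, which does not reach 49, so (g) does not meet the standard; on (h) the weight is 38 less the opposing 1 gives net 37, which does not reach 49, so (h) does not meet the standard.
  Not every element is met, so the claimant fails to carry Stage III.1.
The analysis ends at Stage III.1; the respondent prevails on this issue.
Per-issue: Issue I → respondent; Issue II → respondent; Issue III → respondent. The claimant must prevail on at least one issue; overall, the respondent prevails.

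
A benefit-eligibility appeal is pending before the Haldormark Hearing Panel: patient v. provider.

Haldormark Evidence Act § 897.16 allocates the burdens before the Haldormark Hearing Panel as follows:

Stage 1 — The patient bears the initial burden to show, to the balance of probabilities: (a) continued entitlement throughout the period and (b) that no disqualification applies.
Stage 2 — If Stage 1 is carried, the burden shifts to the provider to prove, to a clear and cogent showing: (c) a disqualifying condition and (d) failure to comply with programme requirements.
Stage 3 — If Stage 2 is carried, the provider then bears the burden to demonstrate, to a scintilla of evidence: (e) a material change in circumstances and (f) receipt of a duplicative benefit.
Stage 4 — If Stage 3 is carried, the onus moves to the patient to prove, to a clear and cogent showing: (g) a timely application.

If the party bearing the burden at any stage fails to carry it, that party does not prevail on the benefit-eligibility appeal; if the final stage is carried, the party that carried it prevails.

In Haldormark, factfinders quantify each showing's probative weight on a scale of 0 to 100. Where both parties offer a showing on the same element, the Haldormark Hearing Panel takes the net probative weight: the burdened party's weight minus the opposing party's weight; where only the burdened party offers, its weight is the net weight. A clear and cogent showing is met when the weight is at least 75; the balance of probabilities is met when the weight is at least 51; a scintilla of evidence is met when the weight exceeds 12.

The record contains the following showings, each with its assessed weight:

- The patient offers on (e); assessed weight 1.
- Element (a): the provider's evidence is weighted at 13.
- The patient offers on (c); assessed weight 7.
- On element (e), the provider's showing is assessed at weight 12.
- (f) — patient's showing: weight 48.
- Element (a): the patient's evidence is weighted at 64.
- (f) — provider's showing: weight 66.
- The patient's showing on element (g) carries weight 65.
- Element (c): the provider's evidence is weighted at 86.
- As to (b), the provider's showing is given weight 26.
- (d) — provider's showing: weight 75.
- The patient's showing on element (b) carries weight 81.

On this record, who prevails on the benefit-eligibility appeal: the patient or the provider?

Stage 1 — burden on patient; standard: the balance of probabilities (weight is at least 51).
    (a): 64 − 13 = 51 ≥ 51 [met]
    (b): 81 − 26 = 55 ≥ 51 [met]
  Stage 1 carried; the burden shifts to the provider.
Stage 2 — burden on provider; standard: a clear and cogent showing (weight is at least 75).
    (c): 86 − 7 = 79 ≥ 75 [met]
    (d): 75 ≥ 75 [met]
  Stage 2 carried; the burden remains with the provider.
Stage 3 — burden on provider; standard: a scintilla of evidence (weight exceeds 12).
    (e): 12 − 1 = 11 ≤ 12 [not met]
    (f): 66 − 48 = 18 > 12 [met]
  Not every element is met, so the provider fails to carry Stage 3.
So the patient prevails.

patient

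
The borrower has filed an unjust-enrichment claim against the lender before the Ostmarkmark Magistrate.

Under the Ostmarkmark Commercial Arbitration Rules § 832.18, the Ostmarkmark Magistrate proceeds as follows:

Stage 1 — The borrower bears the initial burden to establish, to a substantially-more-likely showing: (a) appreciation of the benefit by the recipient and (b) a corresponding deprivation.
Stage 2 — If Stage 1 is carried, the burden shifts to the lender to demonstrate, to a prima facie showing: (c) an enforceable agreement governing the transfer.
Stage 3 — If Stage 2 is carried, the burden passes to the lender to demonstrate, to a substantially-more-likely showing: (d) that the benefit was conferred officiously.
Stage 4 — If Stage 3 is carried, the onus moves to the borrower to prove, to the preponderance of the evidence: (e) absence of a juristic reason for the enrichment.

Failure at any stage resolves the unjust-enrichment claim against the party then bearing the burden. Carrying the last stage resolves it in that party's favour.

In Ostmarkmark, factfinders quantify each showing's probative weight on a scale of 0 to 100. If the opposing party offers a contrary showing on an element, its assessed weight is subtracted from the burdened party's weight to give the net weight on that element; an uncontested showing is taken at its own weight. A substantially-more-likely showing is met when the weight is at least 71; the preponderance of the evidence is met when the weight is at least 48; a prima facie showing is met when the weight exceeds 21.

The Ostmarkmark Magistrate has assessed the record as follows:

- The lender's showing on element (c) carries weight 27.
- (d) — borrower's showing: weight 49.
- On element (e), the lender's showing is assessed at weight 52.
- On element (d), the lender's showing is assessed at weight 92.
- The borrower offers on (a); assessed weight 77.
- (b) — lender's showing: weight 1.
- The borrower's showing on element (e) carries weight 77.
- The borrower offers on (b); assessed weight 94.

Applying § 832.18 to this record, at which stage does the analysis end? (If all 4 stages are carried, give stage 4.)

stage 3

Stage 1 (borrower, a substantially-more-likely showing, weight is at least 71): (a) 77 ≥ 71 — meets; (b) net 94−1=93 ≥ 71 — meets.
  Stage 1 carried; the burden shifts to the lender.
Stage 2 (lender, a prima facie showing, weight exceeds 21): (c) 27 > 21 — meets.
  All elements met. The lender retains the burden for Stage 3.
Stage 3 (lender, a substantially-more-likely showing, weight is at least 71): (d) net 92−49=43 < 71 — fails.
  The lender does not carry Stage 3.
So the borrower prevails.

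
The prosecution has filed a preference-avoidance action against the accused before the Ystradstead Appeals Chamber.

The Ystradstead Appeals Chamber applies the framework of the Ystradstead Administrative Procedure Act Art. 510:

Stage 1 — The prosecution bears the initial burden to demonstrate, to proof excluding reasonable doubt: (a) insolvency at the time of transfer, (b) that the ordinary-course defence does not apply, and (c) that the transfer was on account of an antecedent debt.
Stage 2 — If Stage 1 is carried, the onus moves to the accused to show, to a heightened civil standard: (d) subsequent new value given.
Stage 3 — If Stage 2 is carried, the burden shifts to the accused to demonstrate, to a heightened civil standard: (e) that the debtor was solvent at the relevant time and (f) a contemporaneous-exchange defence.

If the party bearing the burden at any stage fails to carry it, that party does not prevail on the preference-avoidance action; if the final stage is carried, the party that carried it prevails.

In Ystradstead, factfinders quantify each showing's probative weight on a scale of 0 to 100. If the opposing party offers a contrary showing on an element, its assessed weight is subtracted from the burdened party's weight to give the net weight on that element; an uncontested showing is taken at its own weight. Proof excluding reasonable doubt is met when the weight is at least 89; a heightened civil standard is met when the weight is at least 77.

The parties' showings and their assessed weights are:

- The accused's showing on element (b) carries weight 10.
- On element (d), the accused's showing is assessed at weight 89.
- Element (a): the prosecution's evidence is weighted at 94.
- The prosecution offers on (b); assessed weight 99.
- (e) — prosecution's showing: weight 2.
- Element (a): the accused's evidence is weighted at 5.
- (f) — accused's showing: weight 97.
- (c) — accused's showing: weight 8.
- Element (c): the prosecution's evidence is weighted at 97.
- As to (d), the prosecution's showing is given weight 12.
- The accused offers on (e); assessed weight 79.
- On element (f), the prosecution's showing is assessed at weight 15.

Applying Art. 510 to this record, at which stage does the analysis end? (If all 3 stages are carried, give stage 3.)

Stage 1 (prosecution, proof excluding reasonable doubt, weight is at least 89): (a) net 94−5=89 ≥ 89 — meets; (b) net 99−10=89 ≥ 89 — meets; (c) net 97−8=89 ≥ 89 — meets.
  Stage 1 is satisfied; the onus moves to the accused.
Stage 2 (accused, a heightened civil standard, weight is at least 77): (d) net 89−12=77 ≥ 77 — meets.
  Stage 2 carried; the burden remains with the accused.
Stage 3 (accused, a heightened civil standard, weight is at least 77): (e) net 79−2=77 ≥ 77 — meets; (f) net 97−15=82 ≥ 77 — meets.
  The accused carries the last stage.
With every stage satisfied, the accused prevails.

stage 3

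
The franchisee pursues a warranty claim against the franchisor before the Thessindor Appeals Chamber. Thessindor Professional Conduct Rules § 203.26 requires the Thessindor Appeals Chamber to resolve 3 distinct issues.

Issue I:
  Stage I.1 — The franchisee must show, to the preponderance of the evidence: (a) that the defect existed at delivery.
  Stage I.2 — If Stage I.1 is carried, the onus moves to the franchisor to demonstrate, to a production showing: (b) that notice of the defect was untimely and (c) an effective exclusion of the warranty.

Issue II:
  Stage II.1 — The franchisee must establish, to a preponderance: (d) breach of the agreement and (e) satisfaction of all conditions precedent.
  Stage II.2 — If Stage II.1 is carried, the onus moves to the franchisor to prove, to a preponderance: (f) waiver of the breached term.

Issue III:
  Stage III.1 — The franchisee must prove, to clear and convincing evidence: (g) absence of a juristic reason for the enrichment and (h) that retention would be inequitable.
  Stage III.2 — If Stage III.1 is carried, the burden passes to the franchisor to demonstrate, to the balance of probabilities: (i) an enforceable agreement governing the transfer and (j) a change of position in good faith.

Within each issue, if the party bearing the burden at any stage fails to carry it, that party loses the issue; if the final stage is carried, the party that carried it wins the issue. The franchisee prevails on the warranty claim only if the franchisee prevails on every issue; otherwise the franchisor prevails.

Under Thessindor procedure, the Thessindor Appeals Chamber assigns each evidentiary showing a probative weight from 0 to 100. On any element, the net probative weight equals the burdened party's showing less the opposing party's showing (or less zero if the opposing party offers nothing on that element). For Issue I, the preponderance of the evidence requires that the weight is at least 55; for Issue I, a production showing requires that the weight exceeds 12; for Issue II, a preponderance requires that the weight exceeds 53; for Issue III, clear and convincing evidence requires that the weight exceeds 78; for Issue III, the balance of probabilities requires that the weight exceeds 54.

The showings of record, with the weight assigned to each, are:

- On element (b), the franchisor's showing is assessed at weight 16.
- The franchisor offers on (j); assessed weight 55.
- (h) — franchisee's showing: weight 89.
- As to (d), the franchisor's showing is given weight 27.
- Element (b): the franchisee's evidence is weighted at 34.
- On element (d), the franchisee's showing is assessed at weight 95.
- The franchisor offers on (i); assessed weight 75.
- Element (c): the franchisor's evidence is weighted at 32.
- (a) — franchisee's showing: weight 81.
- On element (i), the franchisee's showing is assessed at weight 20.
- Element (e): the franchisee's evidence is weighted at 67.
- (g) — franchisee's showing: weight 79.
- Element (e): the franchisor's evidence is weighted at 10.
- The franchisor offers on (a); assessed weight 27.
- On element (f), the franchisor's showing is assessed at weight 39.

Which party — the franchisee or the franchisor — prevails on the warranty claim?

franchisor

— Issue I —
Stage I.1 — burden on franchisee; standard: the preponderance of the evidence (weight is at least 55).
    (a): 81 − 27 = 54 < 55 [not met]
  The franchisee does not carry Stage I.1.
So the franchisor prevails on this issue.
— Issue II —
Stage II.1 — burden on franchisee; standard: a preponderance (weight exceeds 53).
    (d): 95 − 27 = 68 > 53 [met]
    (e): 67 − 10 = 57 > 53 [met]
  The franchisee carries Stage II.1; the franchisor now bears the burden.
Stage II.2 — burden on franchisor; standard: a preponderance (weight exceeds 53).
    (f): 39 ≤ 53 [not met]
  Not every element is met, so the franchisor fails to carry Stage II.2.
The franchisee prevails on this issue.
— Issue III —
Stage III.1 (franchisee, clear and convincing evidence, weight exceeds 78): (g) 79 > 78 — meets; (h) 89 > 78 — meets.
  Stage III.1 is satisfied; the onus moves to the franchisor.
Stage III.2 (franchisor, the balance of probabilities, weight exceeds 54): (i) net 75−20=55 > 54 — meets; (j) 55 > 54 — meets.
  Stage III.2 carried; the final stage is satisfied.
Every stage carried; the franchisor prevails on this issue.
Per-issue: Issue I → franchisor; Issue II → franchisee; Issue III → franchisor. The franchisee must prevail on every issue; overall, the franchisor prevails.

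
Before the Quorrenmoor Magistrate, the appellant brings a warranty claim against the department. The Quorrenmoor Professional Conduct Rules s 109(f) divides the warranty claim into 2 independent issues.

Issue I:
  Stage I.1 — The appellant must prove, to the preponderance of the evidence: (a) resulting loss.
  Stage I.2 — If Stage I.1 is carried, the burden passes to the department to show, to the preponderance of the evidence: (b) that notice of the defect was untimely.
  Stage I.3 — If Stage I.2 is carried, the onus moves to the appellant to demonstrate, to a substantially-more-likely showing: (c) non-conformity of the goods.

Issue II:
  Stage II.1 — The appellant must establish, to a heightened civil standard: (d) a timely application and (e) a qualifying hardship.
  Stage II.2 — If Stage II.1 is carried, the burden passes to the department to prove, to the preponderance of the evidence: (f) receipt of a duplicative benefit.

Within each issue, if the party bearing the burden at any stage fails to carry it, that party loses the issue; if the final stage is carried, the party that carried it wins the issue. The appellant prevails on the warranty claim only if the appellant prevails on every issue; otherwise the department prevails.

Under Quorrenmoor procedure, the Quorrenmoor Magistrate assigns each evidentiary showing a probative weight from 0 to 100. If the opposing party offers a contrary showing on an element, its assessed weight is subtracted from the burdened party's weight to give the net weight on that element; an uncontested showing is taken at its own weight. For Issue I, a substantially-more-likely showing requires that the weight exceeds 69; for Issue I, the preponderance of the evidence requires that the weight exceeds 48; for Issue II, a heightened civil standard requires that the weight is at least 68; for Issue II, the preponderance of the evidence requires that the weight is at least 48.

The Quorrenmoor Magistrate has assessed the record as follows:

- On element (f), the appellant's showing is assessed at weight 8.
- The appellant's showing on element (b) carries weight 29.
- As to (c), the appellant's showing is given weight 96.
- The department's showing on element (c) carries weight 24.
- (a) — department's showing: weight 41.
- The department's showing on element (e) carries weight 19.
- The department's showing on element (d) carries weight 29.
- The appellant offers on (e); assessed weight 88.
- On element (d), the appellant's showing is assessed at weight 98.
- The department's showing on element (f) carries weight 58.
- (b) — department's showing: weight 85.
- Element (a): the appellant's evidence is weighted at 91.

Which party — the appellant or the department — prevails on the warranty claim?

— Issue I —
At Stage I.1 the appellant must meet the preponderance of the evidence (weight exceeds 48): on (a) the weight is 91 less the opposing 41 gives net 50, which does exceed 48, so (a) meets the standard.
  The appellant carries Stage I.1; the department now bears the burden.
At Stage I.2 the department must meet the preponderance of the evidence (weight exceeds 48): on (b) the weight is 85 less the opposing 29 gives net 56, > 48, so (b) meets the standard.
  Stage I.2 carried; the burden shifts to the appellant.
At Stage I.3 the appellant must meet a substantially-more-likely showing (weight exceeds 69): on (c) the weight is 96 less the opposing 24 gives net 72, which does exceed 69, so (c) meets the standard.
  The appellant carries the last stage.
With every stage satisfied, the appellant prevails on this issue.
— Issue II —
Stage II.1 (appellant, a heightened civil standard, weight is at least 68): (d) net 98−29=69 ≥ 68 — meets; (e) net 88−19=69 ≥ 68 — meets.
  The appellant carries Stage II.1; the department now bears the burden.
Stage II.2 (department, the preponderance of the evidence, weight is at least 48): (f) net 58−8=50 ≥ 48 — meets.
  Stage II.2 carried; the final stage is satisfied.
With every stage satisfied, the department prevails on this issue.
Per-issue: Issue I → appellant; Issue II → department. The appellant must prevail on every issue; overall, the department prevails.

department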